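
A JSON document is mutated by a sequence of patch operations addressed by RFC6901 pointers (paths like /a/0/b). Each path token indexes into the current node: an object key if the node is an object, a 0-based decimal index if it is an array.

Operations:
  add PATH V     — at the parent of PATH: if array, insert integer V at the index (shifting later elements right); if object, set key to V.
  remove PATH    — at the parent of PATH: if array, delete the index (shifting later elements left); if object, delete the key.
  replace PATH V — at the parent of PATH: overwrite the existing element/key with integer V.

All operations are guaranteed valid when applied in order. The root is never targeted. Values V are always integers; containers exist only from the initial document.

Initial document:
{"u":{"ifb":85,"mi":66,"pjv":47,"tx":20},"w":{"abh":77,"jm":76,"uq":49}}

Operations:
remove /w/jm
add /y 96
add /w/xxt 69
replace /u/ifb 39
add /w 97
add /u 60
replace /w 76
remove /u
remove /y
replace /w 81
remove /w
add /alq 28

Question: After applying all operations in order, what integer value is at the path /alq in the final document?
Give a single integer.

After op 1 (remove /w/jm): {"u":{"ifb":85,"mi":66,"pjv":47,"tx":20},"w":{"abh":77,"uq":49}}
After op 2 (add /y 96): {"u":{"ifb":85,"mi":66,"pjv":47,"tx":20},"w":{"abh":77,"uq":49},"y":96}
After op 3 (add /w/xxt 69): {"u":{"ifb":85,"mi":66,"pjv":47,"tx":20},"w":{"abh":77,"uq":49,"xxt":69},"y":96}
After op 4 (replace /u/ifb 39): {"u":{"ifb":39,"mi":66,"pjv":47,"tx":20},"w":{"abh":77,"uq":49,"xxt":69},"y":96}
After op 5 (add /w 97): {"u":{"ifb":39,"mi":66,"pjv":47,"tx":20},"w":97,"y":96}
After op 6 (add /u 60): {"u":60,"w":97,"y":96}
After op 7 (replace /w 76): {"u":60,"w":76,"y":96}
After op 8 (remove /u): {"w":76,"y":96}
After op 9 (remove /y): {"w":76}
After op 10 (replace /w 81): {"w":81}
After op 11 (remove /w): {}
After op 12 (add /alq 28): {"alq":28}
Value at /alq: 28

Answer: 28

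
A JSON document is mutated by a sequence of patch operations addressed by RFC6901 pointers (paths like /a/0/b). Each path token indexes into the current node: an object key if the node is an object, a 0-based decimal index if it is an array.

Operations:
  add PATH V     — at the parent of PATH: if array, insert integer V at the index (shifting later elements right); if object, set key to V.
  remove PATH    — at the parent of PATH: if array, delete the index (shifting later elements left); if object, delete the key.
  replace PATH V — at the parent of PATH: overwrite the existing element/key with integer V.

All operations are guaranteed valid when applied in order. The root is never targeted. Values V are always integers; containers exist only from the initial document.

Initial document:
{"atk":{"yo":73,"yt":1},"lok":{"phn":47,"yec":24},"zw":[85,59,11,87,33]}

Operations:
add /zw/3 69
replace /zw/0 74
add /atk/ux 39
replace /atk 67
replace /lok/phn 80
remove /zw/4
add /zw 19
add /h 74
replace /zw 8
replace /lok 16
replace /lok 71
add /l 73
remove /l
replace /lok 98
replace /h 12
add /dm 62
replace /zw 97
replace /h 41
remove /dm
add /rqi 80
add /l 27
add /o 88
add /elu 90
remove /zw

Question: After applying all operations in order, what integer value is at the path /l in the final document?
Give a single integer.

After op 1 (add /zw/3 69): {"atk":{"yo":73,"yt":1},"lok":{"phn":47,"yec":24},"zw":[85,59,11,69,87,33]}
After op 2 (replace /zw/0 74): {"atk":{"yo":73,"yt":1},"lok":{"phn":47,"yec":24},"zw":[74,59,11,69,87,33]}
After op 3 (add /atk/ux 39): {"atk":{"ux":39,"yo":73,"yt":1},"lok":{"phn":47,"yec":24},"zw":[74,59,11,69,87,33]}
After op 4 (replace /atk 67): {"atk":67,"lok":{"phn":47,"yec":24},"zw":[74,59,11,69,87,33]}
After op 5 (replace /lok/phn 80): {"atk":67,"lok":{"phn":80,"yec":24},"zw":[74,59,11,69,87,33]}
After op 6 (remove /zw/4): {"atk":67,"lok":{"phn":80,"yec":24},"zw":[74,59,11,69,33]}
After op 7 (add /zw 19): {"atk":67,"lok":{"phn":80,"yec":24},"zw":19}
After op 8 (add /h 74): {"atk":67,"h":74,"lok":{"phn":80,"yec":24},"zw":19}
After op 9 (replace /zw 8): {"atk":67,"h":74,"lok":{"phn":80,"yec":24},"zw":8}
After op 10 (replace /lok 16): {"atk":67,"h":74,"lok":16,"zw":8}
After op 11 (replace /lok 71): {"atk":67,"h":74,"lok":71,"zw":8}
After op 12 (add /l 73): {"atk":67,"h":74,"l":73,"lok":71,"zw":8}
After op 13 (remove /l): {"atk":67,"h":74,"lok":71,"zw":8}
After op 14 (replace /lok 98): {"atk":67,"h":74,"lok":98,"zw":8}
After op 15 (replace /h 12): {"atk":67,"h":12,"lok":98,"zw":8}
After op 16 (add /dm 62): {"atk":67,"dm":62,"h":12,"lok":98,"zw":8}
After op 17 (replace /zw 97): {"atk":67,"dm":62,"h":12,"lok":98,"zw":97}
After op 18 (replace /h 41): {"atk":67,"dm":62,"h":41,"lok":98,"zw":97}
After op 19 (remove /dm): {"atk":67,"h":41,"lok":98,"zw":97}
After op 20 (add /rqi 80): {"atk":67,"h":41,"lok":98,"rqi":80,"zw":97}
After op 21 (add /l 27): {"atk":67,"h":41,"l":27,"lok":98,"rqi":80,"zw":97}
After op 22 (add /o 88): {"atk":67,"h":41,"l":27,"lok":98,"o":88,"rqi":80,"zw":97}
After op 23 (add /elu 90): {"atk":67,"elu":90,"h":41,"l":27,"lok":98,"o":88,"rqi":80,"zw":97}
After op 24 (remove /zw): {"atk":67,"elu":90,"h":41,"l":27,"lok":98,"o":88,"rqi":80}
Value at /l: 27

Answer: 27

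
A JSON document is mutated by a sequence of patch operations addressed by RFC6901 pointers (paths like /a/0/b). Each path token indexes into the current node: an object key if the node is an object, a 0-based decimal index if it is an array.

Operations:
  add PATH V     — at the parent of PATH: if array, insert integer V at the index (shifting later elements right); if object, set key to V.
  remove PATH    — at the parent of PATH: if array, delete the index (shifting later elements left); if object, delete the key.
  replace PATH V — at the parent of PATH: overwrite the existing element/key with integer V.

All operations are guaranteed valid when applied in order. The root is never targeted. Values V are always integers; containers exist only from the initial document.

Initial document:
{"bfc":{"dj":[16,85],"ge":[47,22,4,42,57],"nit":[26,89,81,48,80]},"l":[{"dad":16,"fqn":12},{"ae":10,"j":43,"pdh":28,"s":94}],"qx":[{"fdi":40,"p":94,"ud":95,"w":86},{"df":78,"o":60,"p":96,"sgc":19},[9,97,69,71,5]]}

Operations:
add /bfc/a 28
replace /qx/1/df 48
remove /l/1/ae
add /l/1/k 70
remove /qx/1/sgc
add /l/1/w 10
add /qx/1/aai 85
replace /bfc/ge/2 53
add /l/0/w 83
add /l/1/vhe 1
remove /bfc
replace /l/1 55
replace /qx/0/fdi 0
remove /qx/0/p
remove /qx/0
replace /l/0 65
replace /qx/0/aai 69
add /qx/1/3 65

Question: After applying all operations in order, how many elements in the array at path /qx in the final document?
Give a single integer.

Answer: 2

Derivation:
After op 1 (add /bfc/a 28): {"bfc":{"a":28,"dj":[16,85],"ge":[47,22,4,42,57],"nit":[26,89,81,48,80]},"l":[{"dad":16,"fqn":12},{"ae":10,"j":43,"pdh":28,"s":94}],"qx":[{"fdi":40,"p":94,"ud":95,"w":86},{"df":78,"o":60,"p":96,"sgc":19},[9,97,69,71,5]]}
After op 2 (replace /qx/1/df 48): {"bfc":{"a":28,"dj":[16,85],"ge":[47,22,4,42,57],"nit":[26,89,81,48,80]},"l":[{"dad":16,"fqn":12},{"ae":10,"j":43,"pdh":28,"s":94}],"qx":[{"fdi":40,"p":94,"ud":95,"w":86},{"df":48,"o":60,"p":96,"sgc":19},[9,97,69,71,5]]}
After op 3 (remove /l/1/ae): {"bfc":{"a":28,"dj":[16,85],"ge":[47,22,4,42,57],"nit":[26,89,81,48,80]},"l":[{"dad":16,"fqn":12},{"j":43,"pdh":28,"s":94}],"qx":[{"fdi":40,"p":94,"ud":95,"w":86},{"df":48,"o":60,"p":96,"sgc":19},[9,97,69,71,5]]}
After op 4 (add /l/1/k 70): {"bfc":{"a":28,"dj":[16,85],"ge":[47,22,4,42,57],"nit":[26,89,81,48,80]},"l":[{"dad":16,"fqn":12},{"j":43,"k":70,"pdh":28,"s":94}],"qx":[{"fdi":40,"p":94,"ud":95,"w":86},{"df":48,"o":60,"p":96,"sgc":19},[9,97,69,71,5]]}
After op 5 (remove /qx/1/sgc): {"bfc":{"a":28,"dj":[16,85],"ge":[47,22,4,42,57],"nit":[26,89,81,48,80]},"l":[{"dad":16,"fqn":12},{"j":43,"k":70,"pdh":28,"s":94}],"qx":[{"fdi":40,"p":94,"ud":95,"w":86},{"df":48,"o":60,"p":96},[9,97,69,71,5]]}
After op 6 (add /l/1/w 10): {"bfc":{"a":28,"dj":[16,85],"ge":[47,22,4,42,57],"nit":[26,89,81,48,80]},"l":[{"dad":16,"fqn":12},{"j":43,"k":70,"pdh":28,"s":94,"w":10}],"qx":[{"fdi":40,"p":94,"ud":95,"w":86},{"df":48,"o":60,"p":96},[9,97,69,71,5]]}
After op 7 (add /qx/1/aai 85): {"bfc":{"a":28,"dj":[16,85],"ge":[47,22,4,42,57],"nit":[26,89,81,48,80]},"l":[{"dad":16,"fqn":12},{"j":43,"k":70,"pdh":28,"s":94,"w":10}],"qx":[{"fdi":40,"p":94,"ud":95,"w":86},{"aai":85,"df":48,"o":60,"p":96},[9,97,69,71,5]]}
After op 8 (replace /bfc/ge/2 53): {"bfc":{"a":28,"dj":[16,85],"ge":[47,22,53,42,57],"nit":[26,89,81,48,80]},"l":[{"dad":16,"fqn":12},{"j":43,"k":70,"pdh":28,"s":94,"w":10}],"qx":[{"fdi":40,"p":94,"ud":95,"w":86},{"aai":85,"df":48,"o":60,"p":96},[9,97,69,71,5]]}
After op 9 (add /l/0/w 83): {"bfc":{"a":28,"dj":[16,85],"ge":[47,22,53,42,57],"nit":[26,89,81,48,80]},"l":[{"dad":16,"fqn":12,"w":83},{"j":43,"k":70,"pdh":28,"s":94,"w":10}],"qx":[{"fdi":40,"p":94,"ud":95,"w":86},{"aai":85,"df":48,"o":60,"p":96},[9,97,69,71,5]]}
After op 10 (add /l/1/vhe 1): {"bfc":{"a":28,"dj":[16,85],"ge":[47,22,53,42,57],"nit":[26,89,81,48,80]},"l":[{"dad":16,"fqn":12,"w":83},{"j":43,"k":70,"pdh":28,"s":94,"vhe":1,"w":10}],"qx":[{"fdi":40,"p":94,"ud":95,"w":86},{"aai":85,"df":48,"o":60,"p":96},[9,97,69,71,5]]}
After op 11 (remove /bfc): {"l":[{"dad":16,"fqn":12,"w":83},{"j":43,"k":70,"pdh":28,"s":94,"vhe":1,"w":10}],"qx":[{"fdi":40,"p":94,"ud":95,"w":86},{"aai":85,"df":48,"o":60,"p":96},[9,97,69,71,5]]}
After op 12 (replace /l/1 55): {"l":[{"dad":16,"fqn":12,"w":83},55],"qx":[{"fdi":40,"p":94,"ud":95,"w":86},{"aai":85,"df":48,"o":60,"p":96},[9,97,69,71,5]]}
After op 13 (replace /qx/0/fdi 0): {"l":[{"dad":16,"fqn":12,"w":83},55],"qx":[{"fdi":0,"p":94,"ud":95,"w":86},{"aai":85,"df":48,"o":60,"p":96},[9,97,69,71,5]]}
After op 14 (remove /qx/0/p): {"l":[{"dad":16,"fqn":12,"w":83},55],"qx":[{"fdi":0,"ud":95,"w":86},{"aai":85,"df":48,"o":60,"p":96},[9,97,69,71,5]]}
After op 15 (remove /qx/0): {"l":[{"dad":16,"fqn":12,"w":83},55],"qx":[{"aai":85,"df":48,"o":60,"p":96},[9,97,69,71,5]]}
After op 16 (replace /l/0 65): {"l":[65,55],"qx":[{"aai":85,"df":48,"o":60,"p":96},[9,97,69,71,5]]}
After op 17 (replace /qx/0/aai 69): {"l":[65,55],"qx":[{"aai":69,"df":48,"o":60,"p":96},[9,97,69,71,5]]}
After op 18 (add /qx/1/3 65): {"l":[65,55],"qx":[{"aai":69,"df":48,"o":60,"p":96},[9,97,69,65,71,5]]}
Size at path /qx: 2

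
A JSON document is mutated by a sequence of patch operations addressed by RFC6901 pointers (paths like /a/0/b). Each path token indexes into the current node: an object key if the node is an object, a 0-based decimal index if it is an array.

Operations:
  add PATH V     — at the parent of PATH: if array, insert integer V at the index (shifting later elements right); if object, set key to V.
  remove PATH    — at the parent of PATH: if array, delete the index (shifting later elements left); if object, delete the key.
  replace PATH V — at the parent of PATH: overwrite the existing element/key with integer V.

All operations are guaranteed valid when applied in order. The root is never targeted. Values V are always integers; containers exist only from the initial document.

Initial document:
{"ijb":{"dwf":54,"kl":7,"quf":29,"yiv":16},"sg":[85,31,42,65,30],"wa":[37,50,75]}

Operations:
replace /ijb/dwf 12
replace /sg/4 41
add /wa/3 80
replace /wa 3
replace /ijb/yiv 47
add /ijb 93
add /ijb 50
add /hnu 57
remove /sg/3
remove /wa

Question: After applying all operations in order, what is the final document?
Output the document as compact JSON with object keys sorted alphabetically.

After op 1 (replace /ijb/dwf 12): {"ijb":{"dwf":12,"kl":7,"quf":29,"yiv":16},"sg":[85,31,42,65,30],"wa":[37,50,75]}
After op 2 (replace /sg/4 41): {"ijb":{"dwf":12,"kl":7,"quf":29,"yiv":16},"sg":[85,31,42,65,41],"wa":[37,50,75]}
After op 3 (add /wa/3 80): {"ijb":{"dwf":12,"kl":7,"quf":29,"yiv":16},"sg":[85,31,42,65,41],"wa":[37,50,75,80]}
After op 4 (replace /wa 3): {"ijb":{"dwf":12,"kl":7,"quf":29,"yiv":16},"sg":[85,31,42,65,41],"wa":3}
After op 5 (replace /ijb/yiv 47): {"ijb":{"dwf":12,"kl":7,"quf":29,"yiv":47},"sg":[85,31,42,65,41],"wa":3}
After op 6 (add /ijb 93): {"ijb":93,"sg":[85,31,42,65,41],"wa":3}
After op 7 (add /ijb 50): {"ijb":50,"sg":[85,31,42,65,41],"wa":3}
After op 8 (add /hnu 57): {"hnu":57,"ijb":50,"sg":[85,31,42,65,41],"wa":3}
After op 9 (remove /sg/3): {"hnu":57,"ijb":50,"sg":[85,31,42,41],"wa":3}
After op 10 (remove /wa): {"hnu":57,"ijb":50,"sg":[85,31,42,41]}

Answer: {"hnu":57,"ijb":50,"sg":[85,31,42,41]}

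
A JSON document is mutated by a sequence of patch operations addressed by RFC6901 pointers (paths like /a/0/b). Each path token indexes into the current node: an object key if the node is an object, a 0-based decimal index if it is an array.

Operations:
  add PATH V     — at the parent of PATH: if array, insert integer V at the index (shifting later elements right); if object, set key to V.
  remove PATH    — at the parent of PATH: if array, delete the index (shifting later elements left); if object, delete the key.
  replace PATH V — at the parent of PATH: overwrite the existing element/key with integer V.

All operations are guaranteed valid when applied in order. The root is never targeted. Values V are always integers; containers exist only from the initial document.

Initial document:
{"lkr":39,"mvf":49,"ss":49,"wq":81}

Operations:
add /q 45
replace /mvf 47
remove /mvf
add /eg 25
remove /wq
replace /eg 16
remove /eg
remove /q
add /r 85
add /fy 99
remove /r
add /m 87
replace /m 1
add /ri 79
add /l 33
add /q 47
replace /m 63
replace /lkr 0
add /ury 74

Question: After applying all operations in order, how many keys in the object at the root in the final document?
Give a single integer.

After op 1 (add /q 45): {"lkr":39,"mvf":49,"q":45,"ss":49,"wq":81}
After op 2 (replace /mvf 47): {"lkr":39,"mvf":47,"q":45,"ss":49,"wq":81}
After op 3 (remove /mvf): {"lkr":39,"q":45,"ss":49,"wq":81}
After op 4 (add /eg 25): {"eg":25,"lkr":39,"q":45,"ss":49,"wq":81}
After op 5 (remove /wq): {"eg":25,"lkr":39,"q":45,"ss":49}
After op 6 (replace /eg 16): {"eg":16,"lkr":39,"q":45,"ss":49}
After op 7 (remove /eg): {"lkr":39,"q":45,"ss":49}
After op 8 (remove /q): {"lkr":39,"ss":49}
After op 9 (add /r 85): {"lkr":39,"r":85,"ss":49}
After op 10 (add /fy 99): {"fy":99,"lkr":39,"r":85,"ss":49}
After op 11 (remove /r): {"fy":99,"lkr":39,"ss":49}
After op 12 (add /m 87): {"fy":99,"lkr":39,"m":87,"ss":49}
After op 13 (replace /m 1): {"fy":99,"lkr":39,"m":1,"ss":49}
After op 14 (add /ri 79): {"fy":99,"lkr":39,"m":1,"ri":79,"ss":49}
After op 15 (add /l 33): {"fy":99,"l":33,"lkr":39,"m":1,"ri":79,"ss":49}
After op 16 (add /q 47): {"fy":99,"l":33,"lkr":39,"m":1,"q":47,"ri":79,"ss":49}
After op 17 (replace /m 63): {"fy":99,"l":33,"lkr":39,"m":63,"q":47,"ri":79,"ss":49}
After op 18 (replace /lkr 0): {"fy":99,"l":33,"lkr":0,"m":63,"q":47,"ri":79,"ss":49}
After op 19 (add /ury 74): {"fy":99,"l":33,"lkr":0,"m":63,"q":47,"ri":79,"ss":49,"ury":74}
Size at the root: 8

Answer: 8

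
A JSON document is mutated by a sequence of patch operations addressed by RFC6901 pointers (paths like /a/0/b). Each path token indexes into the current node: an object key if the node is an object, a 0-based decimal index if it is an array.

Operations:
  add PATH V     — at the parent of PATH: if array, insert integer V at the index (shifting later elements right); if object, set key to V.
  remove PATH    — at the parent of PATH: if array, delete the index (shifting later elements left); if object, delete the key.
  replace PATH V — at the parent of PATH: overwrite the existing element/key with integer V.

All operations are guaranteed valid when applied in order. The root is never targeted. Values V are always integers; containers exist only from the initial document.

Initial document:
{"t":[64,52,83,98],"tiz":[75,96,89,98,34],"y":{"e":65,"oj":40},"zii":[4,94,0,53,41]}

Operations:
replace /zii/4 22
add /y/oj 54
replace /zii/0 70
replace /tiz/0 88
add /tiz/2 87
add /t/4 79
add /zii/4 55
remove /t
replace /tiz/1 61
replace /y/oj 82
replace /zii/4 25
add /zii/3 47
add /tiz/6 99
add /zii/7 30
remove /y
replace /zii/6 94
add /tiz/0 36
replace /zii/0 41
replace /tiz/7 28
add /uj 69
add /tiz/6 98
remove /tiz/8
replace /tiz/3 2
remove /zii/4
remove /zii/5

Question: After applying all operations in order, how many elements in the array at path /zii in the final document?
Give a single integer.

After op 1 (replace /zii/4 22): {"t":[64,52,83,98],"tiz":[75,96,89,98,34],"y":{"e":65,"oj":40},"zii":[4,94,0,53,22]}
After op 2 (add /y/oj 54): {"t":[64,52,83,98],"tiz":[75,96,89,98,34],"y":{"e":65,"oj":54},"zii":[4,94,0,53,22]}
After op 3 (replace /zii/0 70): {"t":[64,52,83,98],"tiz":[75,96,89,98,34],"y":{"e":65,"oj":54},"zii":[70,94,0,53,22]}
After op 4 (replace /tiz/0 88): {"t":[64,52,83,98],"tiz":[88,96,89,98,34],"y":{"e":65,"oj":54},"zii":[70,94,0,53,22]}
After op 5 (add /tiz/2 87): {"t":[64,52,83,98],"tiz":[88,96,87,89,98,34],"y":{"e":65,"oj":54},"zii":[70,94,0,53,22]}
After op 6 (add /t/4 79): {"t":[64,52,83,98,79],"tiz":[88,96,87,89,98,34],"y":{"e":65,"oj":54},"zii":[70,94,0,53,22]}
After op 7 (add /zii/4 55): {"t":[64,52,83,98,79],"tiz":[88,96,87,89,98,34],"y":{"e":65,"oj":54},"zii":[70,94,0,53,55,22]}
After op 8 (remove /t): {"tiz":[88,96,87,89,98,34],"y":{"e":65,"oj":54},"zii":[70,94,0,53,55,22]}
After op 9 (replace /tiz/1 61): {"tiz":[88,61,87,89,98,34],"y":{"e":65,"oj":54},"zii":[70,94,0,53,55,22]}
After op 10 (replace /y/oj 82): {"tiz":[88,61,87,89,98,34],"y":{"e":65,"oj":82},"zii":[70,94,0,53,55,22]}
After op 11 (replace /zii/4 25): {"tiz":[88,61,87,89,98,34],"y":{"e":65,"oj":82},"zii":[70,94,0,53,25,22]}
After op 12 (add /zii/3 47): {"tiz":[88,61,87,89,98,34],"y":{"e":65,"oj":82},"zii":[70,94,0,47,53,25,22]}
After op 13 (add /tiz/6 99): {"tiz":[88,61,87,89,98,34,99],"y":{"e":65,"oj":82},"zii":[70,94,0,47,53,25,22]}
After op 14 (add /zii/7 30): {"tiz":[88,61,87,89,98,34,99],"y":{"e":65,"oj":82},"zii":[70,94,0,47,53,25,22,30]}
After op 15 (remove /y): {"tiz":[88,61,87,89,98,34,99],"zii":[70,94,0,47,53,25,22,30]}
After op 16 (replace /zii/6 94): {"tiz":[88,61,87,89,98,34,99],"zii":[70,94,0,47,53,25,94,30]}
After op 17 (add /tiz/0 36): {"tiz":[36,88,61,87,89,98,34,99],"zii":[70,94,0,47,53,25,94,30]}
After op 18 (replace /zii/0 41): {"tiz":[36,88,61,87,89,98,34,99],"zii":[41,94,0,47,53,25,94,30]}
After op 19 (replace /tiz/7 28): {"tiz":[36,88,61,87,89,98,34,28],"zii":[41,94,0,47,53,25,94,30]}
After op 20 (add /uj 69): {"tiz":[36,88,61,87,89,98,34,28],"uj":69,"zii":[41,94,0,47,53,25,94,30]}
After op 21 (add /tiz/6 98): {"tiz":[36,88,61,87,89,98,98,34,28],"uj":69,"zii":[41,94,0,47,53,25,94,30]}
After op 22 (remove /tiz/8): {"tiz":[36,88,61,87,89,98,98,34],"uj":69,"zii":[41,94,0,47,53,25,94,30]}
After op 23 (replace /tiz/3 2): {"tiz":[36,88,61,2,89,98,98,34],"uj":69,"zii":[41,94,0,47,53,25,94,30]}
After op 24 (remove /zii/4): {"tiz":[36,88,61,2,89,98,98,34],"uj":69,"zii":[41,94,0,47,25,94,30]}
After op 25 (remove /zii/5): {"tiz":[36,88,61,2,89,98,98,34],"uj":69,"zii":[41,94,0,47,25,30]}
Size at path /zii: 6

Answer: 6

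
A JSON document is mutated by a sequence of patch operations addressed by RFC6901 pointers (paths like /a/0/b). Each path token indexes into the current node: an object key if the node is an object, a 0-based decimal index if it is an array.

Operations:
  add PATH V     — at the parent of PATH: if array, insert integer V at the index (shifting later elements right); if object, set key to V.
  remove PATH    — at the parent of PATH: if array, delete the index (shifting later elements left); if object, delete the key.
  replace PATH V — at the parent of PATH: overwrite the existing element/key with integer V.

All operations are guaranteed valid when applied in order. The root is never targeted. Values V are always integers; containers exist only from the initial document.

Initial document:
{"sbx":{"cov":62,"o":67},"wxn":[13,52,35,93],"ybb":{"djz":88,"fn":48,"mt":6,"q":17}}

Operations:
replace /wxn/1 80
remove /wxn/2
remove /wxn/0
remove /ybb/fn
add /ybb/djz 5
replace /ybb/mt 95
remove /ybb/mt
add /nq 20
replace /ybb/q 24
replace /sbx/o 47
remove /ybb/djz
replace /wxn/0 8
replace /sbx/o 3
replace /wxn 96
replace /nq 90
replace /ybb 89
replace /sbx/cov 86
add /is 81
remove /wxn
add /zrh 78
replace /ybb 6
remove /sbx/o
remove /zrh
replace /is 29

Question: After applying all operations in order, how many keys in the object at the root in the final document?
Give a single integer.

After op 1 (replace /wxn/1 80): {"sbx":{"cov":62,"o":67},"wxn":[13,80,35,93],"ybb":{"djz":88,"fn":48,"mt":6,"q":17}}
After op 2 (remove /wxn/2): {"sbx":{"cov":62,"o":67},"wxn":[13,80,93],"ybb":{"djz":88,"fn":48,"mt":6,"q":17}}
After op 3 (remove /wxn/0): {"sbx":{"cov":62,"o":67},"wxn":[80,93],"ybb":{"djz":88,"fn":48,"mt":6,"q":17}}
After op 4 (remove /ybb/fn): {"sbx":{"cov":62,"o":67},"wxn":[80,93],"ybb":{"djz":88,"mt":6,"q":17}}
After op 5 (add /ybb/djz 5): {"sbx":{"cov":62,"o":67},"wxn":[80,93],"ybb":{"djz":5,"mt":6,"q":17}}
After op 6 (replace /ybb/mt 95): {"sbx":{"cov":62,"o":67},"wxn":[80,93],"ybb":{"djz":5,"mt":95,"q":17}}
After op 7 (remove /ybb/mt): {"sbx":{"cov":62,"o":67},"wxn":[80,93],"ybb":{"djz":5,"q":17}}
After op 8 (add /nq 20): {"nq":20,"sbx":{"cov":62,"o":67},"wxn":[80,93],"ybb":{"djz":5,"q":17}}
After op 9 (replace /ybb/q 24): {"nq":20,"sbx":{"cov":62,"o":67},"wxn":[80,93],"ybb":{"djz":5,"q":24}}
After op 10 (replace /sbx/o 47): {"nq":20,"sbx":{"cov":62,"o":47},"wxn":[80,93],"ybb":{"djz":5,"q":24}}
After op 11 (remove /ybb/djz): {"nq":20,"sbx":{"cov":62,"o":47},"wxn":[80,93],"ybb":{"q":24}}
After op 12 (replace /wxn/0 8): {"nq":20,"sbx":{"cov":62,"o":47},"wxn":[8,93],"ybb":{"q":24}}
After op 13 (replace /sbx/o 3): {"nq":20,"sbx":{"cov":62,"o":3},"wxn":[8,93],"ybb":{"q":24}}
After op 14 (replace /wxn 96): {"nq":20,"sbx":{"cov":62,"o":3},"wxn":96,"ybb":{"q":24}}
After op 15 (replace /nq 90): {"nq":90,"sbx":{"cov":62,"o":3},"wxn":96,"ybb":{"q":24}}
After op 16 (replace /ybb 89): {"nq":90,"sbx":{"cov":62,"o":3},"wxn":96,"ybb":89}
After op 17 (replace /sbx/cov 86): {"nq":90,"sbx":{"cov":86,"o":3},"wxn":96,"ybb":89}
After op 18 (add /is 81): {"is":81,"nq":90,"sbx":{"cov":86,"o":3},"wxn":96,"ybb":89}
After op 19 (remove /wxn): {"is":81,"nq":90,"sbx":{"cov":86,"o":3},"ybb":89}
After op 20 (add /zrh 78): {"is":81,"nq":90,"sbx":{"cov":86,"o":3},"ybb":89,"zrh":78}
After op 21 (replace /ybb 6): {"is":81,"nq":90,"sbx":{"cov":86,"o":3},"ybb":6,"zrh":78}
After op 22 (remove /sbx/o): {"is":81,"nq":90,"sbx":{"cov":86},"ybb":6,"zrh":78}
After op 23 (remove /zrh): {"is":81,"nq":90,"sbx":{"cov":86},"ybb":6}
After op 24 (replace /is 29): {"is":29,"nq":90,"sbx":{"cov":86},"ybb":6}
Size at the root: 4

Answer: 4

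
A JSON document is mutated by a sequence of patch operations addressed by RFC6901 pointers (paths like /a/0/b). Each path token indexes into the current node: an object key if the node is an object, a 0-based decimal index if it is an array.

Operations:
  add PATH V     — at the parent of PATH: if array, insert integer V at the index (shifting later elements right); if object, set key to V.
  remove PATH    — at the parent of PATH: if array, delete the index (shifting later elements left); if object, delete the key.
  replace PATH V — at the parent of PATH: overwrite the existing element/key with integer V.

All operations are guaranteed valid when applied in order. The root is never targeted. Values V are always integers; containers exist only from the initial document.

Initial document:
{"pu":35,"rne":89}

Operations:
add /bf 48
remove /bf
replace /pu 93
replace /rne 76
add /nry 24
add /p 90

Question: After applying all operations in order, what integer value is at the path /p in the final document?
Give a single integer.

Answer: 90

Derivation:
After op 1 (add /bf 48): {"bf":48,"pu":35,"rne":89}
After op 2 (remove /bf): {"pu":35,"rne":89}
After op 3 (replace /pu 93): {"pu":93,"rne":89}
After op 4 (replace /rne 76): {"pu":93,"rne":76}
After op 5 (add /nry 24): {"nry":24,"pu":93,"rne":76}
After op 6 (add /p 90): {"nry":24,"p":90,"pu":93,"rne":76}
Value at /p: 90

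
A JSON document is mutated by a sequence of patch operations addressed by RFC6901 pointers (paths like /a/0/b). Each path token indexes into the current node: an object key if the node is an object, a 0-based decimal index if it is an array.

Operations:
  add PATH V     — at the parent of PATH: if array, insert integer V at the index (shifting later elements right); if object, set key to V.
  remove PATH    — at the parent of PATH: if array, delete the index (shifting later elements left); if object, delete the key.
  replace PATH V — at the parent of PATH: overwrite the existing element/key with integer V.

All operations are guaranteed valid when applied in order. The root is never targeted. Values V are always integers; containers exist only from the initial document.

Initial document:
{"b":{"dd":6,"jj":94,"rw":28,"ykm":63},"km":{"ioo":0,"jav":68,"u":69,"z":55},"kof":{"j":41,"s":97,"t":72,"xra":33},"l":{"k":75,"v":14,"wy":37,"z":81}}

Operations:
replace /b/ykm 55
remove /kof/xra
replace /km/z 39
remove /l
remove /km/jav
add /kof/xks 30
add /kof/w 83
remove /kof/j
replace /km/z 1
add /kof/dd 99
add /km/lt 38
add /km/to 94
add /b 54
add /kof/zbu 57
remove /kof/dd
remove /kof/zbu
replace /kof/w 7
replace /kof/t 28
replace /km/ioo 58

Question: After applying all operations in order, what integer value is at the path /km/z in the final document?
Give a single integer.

Answer: 1

Derivation:
After op 1 (replace /b/ykm 55): {"b":{"dd":6,"jj":94,"rw":28,"ykm":55},"km":{"ioo":0,"jav":68,"u":69,"z":55},"kof":{"j":41,"s":97,"t":72,"xra":33},"l":{"k":75,"v":14,"wy":37,"z":81}}
After op 2 (remove /kof/xra): {"b":{"dd":6,"jj":94,"rw":28,"ykm":55},"km":{"ioo":0,"jav":68,"u":69,"z":55},"kof":{"j":41,"s":97,"t":72},"l":{"k":75,"v":14,"wy":37,"z":81}}
After op 3 (replace /km/z 39): {"b":{"dd":6,"jj":94,"rw":28,"ykm":55},"km":{"ioo":0,"jav":68,"u":69,"z":39},"kof":{"j":41,"s":97,"t":72},"l":{"k":75,"v":14,"wy":37,"z":81}}
After op 4 (remove /l): {"b":{"dd":6,"jj":94,"rw":28,"ykm":55},"km":{"ioo":0,"jav":68,"u":69,"z":39},"kof":{"j":41,"s":97,"t":72}}
After op 5 (remove /km/jav): {"b":{"dd":6,"jj":94,"rw":28,"ykm":55},"km":{"ioo":0,"u":69,"z":39},"kof":{"j":41,"s":97,"t":72}}
After op 6 (add /kof/xks 30): {"b":{"dd":6,"jj":94,"rw":28,"ykm":55},"km":{"ioo":0,"u":69,"z":39},"kof":{"j":41,"s":97,"t":72,"xks":30}}
After op 7 (add /kof/w 83): {"b":{"dd":6,"jj":94,"rw":28,"ykm":55},"km":{"ioo":0,"u":69,"z":39},"kof":{"j":41,"s":97,"t":72,"w":83,"xks":30}}
After op 8 (remove /kof/j): {"b":{"dd":6,"jj":94,"rw":28,"ykm":55},"km":{"ioo":0,"u":69,"z":39},"kof":{"s":97,"t":72,"w":83,"xks":30}}
After op 9 (replace /km/z 1): {"b":{"dd":6,"jj":94,"rw":28,"ykm":55},"km":{"ioo":0,"u":69,"z":1},"kof":{"s":97,"t":72,"w":83,"xks":30}}
After op 10 (add /kof/dd 99): {"b":{"dd":6,"jj":94,"rw":28,"ykm":55},"km":{"ioo":0,"u":69,"z":1},"kof":{"dd":99,"s":97,"t":72,"w":83,"xks":30}}
After op 11 (add /km/lt 38): {"b":{"dd":6,"jj":94,"rw":28,"ykm":55},"km":{"ioo":0,"lt":38,"u":69,"z":1},"kof":{"dd":99,"s":97,"t":72,"w":83,"xks":30}}
After op 12 (add /km/to 94): {"b":{"dd":6,"jj":94,"rw":28,"ykm":55},"km":{"ioo":0,"lt":38,"to":94,"u":69,"z":1},"kof":{"dd":99,"s":97,"t":72,"w":83,"xks":30}}
After op 13 (add /b 54): {"b":54,"km":{"ioo":0,"lt":38,"to":94,"u":69,"z":1},"kof":{"dd":99,"s":97,"t":72,"w":83,"xks":30}}
After op 14 (add /kof/zbu 57): {"b":54,"km":{"ioo":0,"lt":38,"to":94,"u":69,"z":1},"kof":{"dd":99,"s":97,"t":72,"w":83,"xks":30,"zbu":57}}
After op 15 (remove /kof/dd): {"b":54,"km":{"ioo":0,"lt":38,"to":94,"u":69,"z":1},"kof":{"s":97,"t":72,"w":83,"xks":30,"zbu":57}}
After op 16 (remove /kof/zbu): {"b":54,"km":{"ioo":0,"lt":38,"to":94,"u":69,"z":1},"kof":{"s":97,"t":72,"w":83,"xks":30}}
After op 17 (replace /kof/w 7): {"b":54,"km":{"ioo":0,"lt":38,"to":94,"u":69,"z":1},"kof":{"s":97,"t":72,"w":7,"xks":30}}
After op 18 (replace /kof/t 28): {"b":54,"km":{"ioo":0,"lt":38,"to":94,"u":69,"z":1},"kof":{"s":97,"t":28,"w":7,"xks":30}}
After op 19 (replace /km/ioo 58): {"b":54,"km":{"ioo":58,"lt":38,"to":94,"u":69,"z":1},"kof":{"s":97,"t":28,"w":7,"xks":30}}
Value at /km/z: 1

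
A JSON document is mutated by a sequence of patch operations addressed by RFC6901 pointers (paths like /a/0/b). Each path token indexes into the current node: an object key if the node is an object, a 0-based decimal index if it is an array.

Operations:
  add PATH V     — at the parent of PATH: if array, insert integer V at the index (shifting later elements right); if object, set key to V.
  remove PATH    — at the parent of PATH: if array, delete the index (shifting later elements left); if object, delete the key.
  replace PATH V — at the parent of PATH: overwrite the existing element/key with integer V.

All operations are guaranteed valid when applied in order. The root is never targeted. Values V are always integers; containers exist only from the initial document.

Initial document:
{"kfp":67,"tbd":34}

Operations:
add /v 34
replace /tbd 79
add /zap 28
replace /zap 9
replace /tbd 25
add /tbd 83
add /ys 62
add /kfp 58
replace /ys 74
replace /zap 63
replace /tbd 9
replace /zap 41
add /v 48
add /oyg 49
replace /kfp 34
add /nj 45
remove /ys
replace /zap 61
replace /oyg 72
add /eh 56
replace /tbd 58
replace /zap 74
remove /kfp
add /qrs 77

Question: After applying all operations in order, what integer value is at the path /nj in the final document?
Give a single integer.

After op 1 (add /v 34): {"kfp":67,"tbd":34,"v":34}
After op 2 (replace /tbd 79): {"kfp":67,"tbd":79,"v":34}
After op 3 (add /zap 28): {"kfp":67,"tbd":79,"v":34,"zap":28}
After op 4 (replace /zap 9): {"kfp":67,"tbd":79,"v":34,"zap":9}
After op 5 (replace /tbd 25): {"kfp":67,"tbd":25,"v":34,"zap":9}
After op 6 (add /tbd 83): {"kfp":67,"tbd":83,"v":34,"zap":9}
After op 7 (add /ys 62): {"kfp":67,"tbd":83,"v":34,"ys":62,"zap":9}
After op 8 (add /kfp 58): {"kfp":58,"tbd":83,"v":34,"ys":62,"zap":9}
After op 9 (replace /ys 74): {"kfp":58,"tbd":83,"v":34,"ys":74,"zap":9}
After op 10 (replace /zap 63): {"kfp":58,"tbd":83,"v":34,"ys":74,"zap":63}
After op 11 (replace /tbd 9): {"kfp":58,"tbd":9,"v":34,"ys":74,"zap":63}
After op 12 (replace /zap 41): {"kfp":58,"tbd":9,"v":34,"ys":74,"zap":41}
After op 13 (add /v 48): {"kfp":58,"tbd":9,"v":48,"ys":74,"zap":41}
After op 14 (add /oyg 49): {"kfp":58,"oyg":49,"tbd":9,"v":48,"ys":74,"zap":41}
After op 15 (replace /kfp 34): {"kfp":34,"oyg":49,"tbd":9,"v":48,"ys":74,"zap":41}
After op 16 (add /nj 45): {"kfp":34,"nj":45,"oyg":49,"tbd":9,"v":48,"ys":74,"zap":41}
After op 17 (remove /ys): {"kfp":34,"nj":45,"oyg":49,"tbd":9,"v":48,"zap":41}
After op 18 (replace /zap 61): {"kfp":34,"nj":45,"oyg":49,"tbd":9,"v":48,"zap":61}
After op 19 (replace /oyg 72): {"kfp":34,"nj":45,"oyg":72,"tbd":9,"v":48,"zap":61}
After op 20 (add /eh 56): {"eh":56,"kfp":34,"nj":45,"oyg":72,"tbd":9,"v":48,"zap":61}
After op 21 (replace /tbd 58): {"eh":56,"kfp":34,"nj":45,"oyg":72,"tbd":58,"v":48,"zap":61}
After op 22 (replace /zap 74): {"eh":56,"kfp":34,"nj":45,"oyg":72,"tbd":58,"v":48,"zap":74}
After op 23 (remove /kfp): {"eh":56,"nj":45,"oyg":72,"tbd":58,"v":48,"zap":74}
After op 24 (add /qrs 77): {"eh":56,"nj":45,"oyg":72,"qrs":77,"tbd":58,"v":48,"zap":74}
Value at /nj: 45

Answer: 45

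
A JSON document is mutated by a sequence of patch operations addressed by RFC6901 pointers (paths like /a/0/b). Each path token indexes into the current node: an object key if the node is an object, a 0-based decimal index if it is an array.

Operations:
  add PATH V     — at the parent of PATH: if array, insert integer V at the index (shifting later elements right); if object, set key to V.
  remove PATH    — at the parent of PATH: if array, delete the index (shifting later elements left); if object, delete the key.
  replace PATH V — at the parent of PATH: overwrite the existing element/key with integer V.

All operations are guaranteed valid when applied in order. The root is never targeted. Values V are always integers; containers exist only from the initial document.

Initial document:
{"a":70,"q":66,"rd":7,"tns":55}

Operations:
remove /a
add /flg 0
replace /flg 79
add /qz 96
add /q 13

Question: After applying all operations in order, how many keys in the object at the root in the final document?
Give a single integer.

After op 1 (remove /a): {"q":66,"rd":7,"tns":55}
After op 2 (add /flg 0): {"flg":0,"q":66,"rd":7,"tns":55}
After op 3 (replace /flg 79): {"flg":79,"q":66,"rd":7,"tns":55}
After op 4 (add /qz 96): {"flg":79,"q":66,"qz":96,"rd":7,"tns":55}
After op 5 (add /q 13): {"flg":79,"q":13,"qz":96,"rd":7,"tns":55}
Size at the root: 5

Answer: 5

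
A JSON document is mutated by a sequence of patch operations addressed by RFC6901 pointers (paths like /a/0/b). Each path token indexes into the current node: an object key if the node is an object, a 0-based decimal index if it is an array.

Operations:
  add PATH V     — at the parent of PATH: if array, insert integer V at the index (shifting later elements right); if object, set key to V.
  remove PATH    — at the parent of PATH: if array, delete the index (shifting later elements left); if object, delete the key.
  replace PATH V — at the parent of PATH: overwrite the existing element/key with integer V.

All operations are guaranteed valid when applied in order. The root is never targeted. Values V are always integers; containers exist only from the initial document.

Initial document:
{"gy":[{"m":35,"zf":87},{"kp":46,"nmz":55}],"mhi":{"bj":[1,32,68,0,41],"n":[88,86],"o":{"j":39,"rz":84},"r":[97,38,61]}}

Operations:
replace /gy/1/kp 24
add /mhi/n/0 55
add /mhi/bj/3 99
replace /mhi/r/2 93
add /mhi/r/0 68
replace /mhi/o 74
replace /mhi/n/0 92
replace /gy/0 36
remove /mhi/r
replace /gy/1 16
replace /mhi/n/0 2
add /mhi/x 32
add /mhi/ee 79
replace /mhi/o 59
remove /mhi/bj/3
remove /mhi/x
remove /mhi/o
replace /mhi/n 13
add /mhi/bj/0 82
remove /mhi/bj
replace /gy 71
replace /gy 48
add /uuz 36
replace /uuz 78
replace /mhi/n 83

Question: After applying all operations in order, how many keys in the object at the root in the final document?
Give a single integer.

After op 1 (replace /gy/1/kp 24): {"gy":[{"m":35,"zf":87},{"kp":24,"nmz":55}],"mhi":{"bj":[1,32,68,0,41],"n":[88,86],"o":{"j":39,"rz":84},"r":[97,38,61]}}
After op 2 (add /mhi/n/0 55): {"gy":[{"m":35,"zf":87},{"kp":24,"nmz":55}],"mhi":{"bj":[1,32,68,0,41],"n":[55,88,86],"o":{"j":39,"rz":84},"r":[97,38,61]}}
After op 3 (add /mhi/bj/3 99): {"gy":[{"m":35,"zf":87},{"kp":24,"nmz":55}],"mhi":{"bj":[1,32,68,99,0,41],"n":[55,88,86],"o":{"j":39,"rz":84},"r":[97,38,61]}}
After op 4 (replace /mhi/r/2 93): {"gy":[{"m":35,"zf":87},{"kp":24,"nmz":55}],"mhi":{"bj":[1,32,68,99,0,41],"n":[55,88,86],"o":{"j":39,"rz":84},"r":[97,38,93]}}
After op 5 (add /mhi/r/0 68): {"gy":[{"m":35,"zf":87},{"kp":24,"nmz":55}],"mhi":{"bj":[1,32,68,99,0,41],"n":[55,88,86],"o":{"j":39,"rz":84},"r":[68,97,38,93]}}
After op 6 (replace /mhi/o 74): {"gy":[{"m":35,"zf":87},{"kp":24,"nmz":55}],"mhi":{"bj":[1,32,68,99,0,41],"n":[55,88,86],"o":74,"r":[68,97,38,93]}}
After op 7 (replace /mhi/n/0 92): {"gy":[{"m":35,"zf":87},{"kp":24,"nmz":55}],"mhi":{"bj":[1,32,68,99,0,41],"n":[92,88,86],"o":74,"r":[68,97,38,93]}}
After op 8 (replace /gy/0 36): {"gy":[36,{"kp":24,"nmz":55}],"mhi":{"bj":[1,32,68,99,0,41],"n":[92,88,86],"o":74,"r":[68,97,38,93]}}
After op 9 (remove /mhi/r): {"gy":[36,{"kp":24,"nmz":55}],"mhi":{"bj":[1,32,68,99,0,41],"n":[92,88,86],"o":74}}
After op 10 (replace /gy/1 16): {"gy":[36,16],"mhi":{"bj":[1,32,68,99,0,41],"n":[92,88,86],"o":74}}
After op 11 (replace /mhi/n/0 2): {"gy":[36,16],"mhi":{"bj":[1,32,68,99,0,41],"n":[2,88,86],"o":74}}
After op 12 (add /mhi/x 32): {"gy":[36,16],"mhi":{"bj":[1,32,68,99,0,41],"n":[2,88,86],"o":74,"x":32}}
After op 13 (add /mhi/ee 79): {"gy":[36,16],"mhi":{"bj":[1,32,68,99,0,41],"ee":79,"n":[2,88,86],"o":74,"x":32}}
After op 14 (replace /mhi/o 59): {"gy":[36,16],"mhi":{"bj":[1,32,68,99,0,41],"ee":79,"n":[2,88,86],"o":59,"x":32}}
After op 15 (remove /mhi/bj/3): {"gy":[36,16],"mhi":{"bj":[1,32,68,0,41],"ee":79,"n":[2,88,86],"o":59,"x":32}}
After op 16 (remove /mhi/x): {"gy":[36,16],"mhi":{"bj":[1,32,68,0,41],"ee":79,"n":[2,88,86],"o":59}}
After op 17 (remove /mhi/o): {"gy":[36,16],"mhi":{"bj":[1,32,68,0,41],"ee":79,"n":[2,88,86]}}
After op 18 (replace /mhi/n 13): {"gy":[36,16],"mhi":{"bj":[1,32,68,0,41],"ee":79,"n":13}}
After op 19 (add /mhi/bj/0 82): {"gy":[36,16],"mhi":{"bj":[82,1,32,68,0,41],"ee":79,"n":13}}
After op 20 (remove /mhi/bj): {"gy":[36,16],"mhi":{"ee":79,"n":13}}
After op 21 (replace /gy 71): {"gy":71,"mhi":{"ee":79,"n":13}}
After op 22 (replace /gy 48): {"gy":48,"mhi":{"ee":79,"n":13}}
After op 23 (add /uuz 36): {"gy":48,"mhi":{"ee":79,"n":13},"uuz":36}
After op 24 (replace /uuz 78): {"gy":48,"mhi":{"ee":79,"n":13},"uuz":78}
After op 25 (replace /mhi/n 83): {"gy":48,"mhi":{"ee":79,"n":83},"uuz":78}
Size at the root: 3

Answer: 3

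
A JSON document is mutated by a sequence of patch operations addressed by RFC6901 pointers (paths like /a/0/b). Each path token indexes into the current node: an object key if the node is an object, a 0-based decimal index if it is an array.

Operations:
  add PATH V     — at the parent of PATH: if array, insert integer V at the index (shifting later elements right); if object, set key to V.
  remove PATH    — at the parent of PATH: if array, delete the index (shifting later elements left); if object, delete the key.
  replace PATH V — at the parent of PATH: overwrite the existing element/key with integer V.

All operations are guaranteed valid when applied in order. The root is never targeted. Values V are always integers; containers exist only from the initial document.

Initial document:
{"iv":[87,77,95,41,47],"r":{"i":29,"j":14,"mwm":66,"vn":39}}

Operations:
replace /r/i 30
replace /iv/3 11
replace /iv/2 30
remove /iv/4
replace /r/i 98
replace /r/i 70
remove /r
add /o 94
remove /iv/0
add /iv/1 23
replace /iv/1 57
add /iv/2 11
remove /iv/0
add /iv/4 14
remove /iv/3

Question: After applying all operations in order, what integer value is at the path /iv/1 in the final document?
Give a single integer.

After op 1 (replace /r/i 30): {"iv":[87,77,95,41,47],"r":{"i":30,"j":14,"mwm":66,"vn":39}}
After op 2 (replace /iv/3 11): {"iv":[87,77,95,11,47],"r":{"i":30,"j":14,"mwm":66,"vn":39}}
After op 3 (replace /iv/2 30): {"iv":[87,77,30,11,47],"r":{"i":30,"j":14,"mwm":66,"vn":39}}
After op 4 (remove /iv/4): {"iv":[87,77,30,11],"r":{"i":30,"j":14,"mwm":66,"vn":39}}
After op 5 (replace /r/i 98): {"iv":[87,77,30,11],"r":{"i":98,"j":14,"mwm":66,"vn":39}}
After op 6 (replace /r/i 70): {"iv":[87,77,30,11],"r":{"i":70,"j":14,"mwm":66,"vn":39}}
After op 7 (remove /r): {"iv":[87,77,30,11]}
After op 8 (add /o 94): {"iv":[87,77,30,11],"o":94}
After op 9 (remove /iv/0): {"iv":[77,30,11],"o":94}
After op 10 (add /iv/1 23): {"iv":[77,23,30,11],"o":94}
After op 11 (replace /iv/1 57): {"iv":[77,57,30,11],"o":94}
After op 12 (add /iv/2 11): {"iv":[77,57,11,30,11],"o":94}
After op 13 (remove /iv/0): {"iv":[57,11,30,11],"o":94}
After op 14 (add /iv/4 14): {"iv":[57,11,30,11,14],"o":94}
After op 15 (remove /iv/3): {"iv":[57,11,30,14],"o":94}
Value at /iv/1: 11

Answer: 11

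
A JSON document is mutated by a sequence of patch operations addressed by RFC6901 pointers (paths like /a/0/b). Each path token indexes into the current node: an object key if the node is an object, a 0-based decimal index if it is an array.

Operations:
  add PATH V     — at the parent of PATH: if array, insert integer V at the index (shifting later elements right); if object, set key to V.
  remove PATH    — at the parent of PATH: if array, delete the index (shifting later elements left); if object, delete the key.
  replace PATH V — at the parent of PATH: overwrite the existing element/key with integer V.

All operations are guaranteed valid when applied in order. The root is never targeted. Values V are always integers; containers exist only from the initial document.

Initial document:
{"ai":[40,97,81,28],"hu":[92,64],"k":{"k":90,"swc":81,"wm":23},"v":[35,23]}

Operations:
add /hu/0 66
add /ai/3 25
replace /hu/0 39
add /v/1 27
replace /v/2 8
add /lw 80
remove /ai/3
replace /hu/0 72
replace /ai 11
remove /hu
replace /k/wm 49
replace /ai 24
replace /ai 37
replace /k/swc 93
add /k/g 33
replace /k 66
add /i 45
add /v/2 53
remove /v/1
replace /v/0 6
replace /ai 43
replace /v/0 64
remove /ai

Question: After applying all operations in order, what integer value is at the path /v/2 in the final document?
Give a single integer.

Answer: 8

Derivation:
After op 1 (add /hu/0 66): {"ai":[40,97,81,28],"hu":[66,92,64],"k":{"k":90,"swc":81,"wm":23},"v":[35,23]}
After op 2 (add /ai/3 25): {"ai":[40,97,81,25,28],"hu":[66,92,64],"k":{"k":90,"swc":81,"wm":23},"v":[35,23]}
After op 3 (replace /hu/0 39): {"ai":[40,97,81,25,28],"hu":[39,92,64],"k":{"k":90,"swc":81,"wm":23},"v":[35,23]}
After op 4 (add /v/1 27): {"ai":[40,97,81,25,28],"hu":[39,92,64],"k":{"k":90,"swc":81,"wm":23},"v":[35,27,23]}
After op 5 (replace /v/2 8): {"ai":[40,97,81,25,28],"hu":[39,92,64],"k":{"k":90,"swc":81,"wm":23},"v":[35,27,8]}
After op 6 (add /lw 80): {"ai":[40,97,81,25,28],"hu":[39,92,64],"k":{"k":90,"swc":81,"wm":23},"lw":80,"v":[35,27,8]}
After op 7 (remove /ai/3): {"ai":[40,97,81,28],"hu":[39,92,64],"k":{"k":90,"swc":81,"wm":23},"lw":80,"v":[35,27,8]}
After op 8 (replace /hu/0 72): {"ai":[40,97,81,28],"hu":[72,92,64],"k":{"k":90,"swc":81,"wm":23},"lw":80,"v":[35,27,8]}
After op 9 (replace /ai 11): {"ai":11,"hu":[72,92,64],"k":{"k":90,"swc":81,"wm":23},"lw":80,"v":[35,27,8]}
After op 10 (remove /hu): {"ai":11,"k":{"k":90,"swc":81,"wm":23},"lw":80,"v":[35,27,8]}
After op 11 (replace /k/wm 49): {"ai":11,"k":{"k":90,"swc":81,"wm":49},"lw":80,"v":[35,27,8]}
After op 12 (replace /ai 24): {"ai":24,"k":{"k":90,"swc":81,"wm":49},"lw":80,"v":[35,27,8]}
After op 13 (replace /ai 37): {"ai":37,"k":{"k":90,"swc":81,"wm":49},"lw":80,"v":[35,27,8]}
After op 14 (replace /k/swc 93): {"ai":37,"k":{"k":90,"swc":93,"wm":49},"lw":80,"v":[35,27,8]}
After op 15 (add /k/g 33): {"ai":37,"k":{"g":33,"k":90,"swc":93,"wm":49},"lw":80,"v":[35,27,8]}
After op 16 (replace /k 66): {"ai":37,"k":66,"lw":80,"v":[35,27,8]}
After op 17 (add /i 45): {"ai":37,"i":45,"k":66,"lw":80,"v":[35,27,8]}
After op 18 (add /v/2 53): {"ai":37,"i":45,"k":66,"lw":80,"v":[35,27,53,8]}
After op 19 (remove /v/1): {"ai":37,"i":45,"k":66,"lw":80,"v":[35,53,8]}
After op 20 (replace /v/0 6): {"ai":37,"i":45,"k":66,"lw":80,"v":[6,53,8]}
After op 21 (replace /ai 43): {"ai":43,"i":45,"k":66,"lw":80,"v":[6,53,8]}
After op 22 (replace /v/0 64): {"ai":43,"i":45,"k":66,"lw":80,"v":[64,53,8]}
After op 23 (remove /ai): {"i":45,"k":66,"lw":80,"v":[64,53,8]}
Value at /v/2: 8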